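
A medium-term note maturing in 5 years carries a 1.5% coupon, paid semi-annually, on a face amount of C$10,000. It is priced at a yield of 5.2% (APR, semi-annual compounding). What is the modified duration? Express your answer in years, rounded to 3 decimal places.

Periodic yield y = 0.026. First find Macaulay duration:
  t   CF        PV=CF/(1+0.026)^t    t·PV
  1        75.00        73.0994        73.0994
  2        75.00        71.2470       142.4940
  3        75.00        69.4415       208.3245
  4        75.00        67.6818       270.7272
  5        75.00        65.9667       329.8333
  6        75.00        64.2950       385.7699
  7        75.00        62.6657       438.6597
  8        75.00        61.0777       488.6213
  9        75.00        59.5299       535.7689
  10   10,075.00     7,794.1982    77,941.9823
  Σ                  8,389.2028    80,815.2805
P = 8,389.2028; Macaulay duration = 80,815.2805 / 8,389.2028 = 9.63325 half-year periods = 4.81662 years.
Modified duration = D_Mac / (1 + y) = 4.81662 / 1.026 = 4.69457 years.

4.695 years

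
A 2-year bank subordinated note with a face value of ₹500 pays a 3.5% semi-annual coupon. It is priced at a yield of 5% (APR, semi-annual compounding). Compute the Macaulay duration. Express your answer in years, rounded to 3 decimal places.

1.948 years

Periodic yield y = 0.025. Discount each cash flow and weight by its period:
  t   CF        PV=CF/(1+0.025)^t    t·PV
  1         8.75         8.5366         8.5366
  2         8.75         8.3284        16.6568
  3         8.75         8.1252        24.3757
  4       508.75       460.9024     1,843.6096
  Σ                    485.8926     1,893.1786
Price P = Σ PV = 485.8926.
Macaulay duration = Σ(t·PV) / P = 1,893.1786 / 485.8926 = 3.89629 half-year periods.
In years: 3.89629 / 2 = 1.94815 years.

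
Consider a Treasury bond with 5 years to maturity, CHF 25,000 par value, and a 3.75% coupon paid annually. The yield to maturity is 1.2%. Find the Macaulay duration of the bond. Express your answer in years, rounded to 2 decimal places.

Periodic yield y = 0.012. Discount each cash flow and weight by its year:
  t   CF        PV=CF/(1+0.012)^t    t·PV
  1       937.50       926.3834       926.3834
  2       937.50       915.3986     1,830.7972
  3       937.50       904.5441     2,713.6323
  4       937.50       893.8183     3,575.2731
  5    25,937.50    24,435.7432   122,178.7158
  Σ                 28,075.8875   131,224.8017
Price P = Σ PV = 28,075.8875.
Macaulay duration = Σ(t·PV) / P = 131,224.8017 / 28,075.8875 = 4.67393 years.

4.67 years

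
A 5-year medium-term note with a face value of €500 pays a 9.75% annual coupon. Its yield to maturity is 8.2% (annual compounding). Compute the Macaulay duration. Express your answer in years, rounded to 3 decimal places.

Periodic yield y = 0.082. Discount each cash flow and weight by its year:
  t   CF        PV=CF/(1+0.082)^t    t·PV
  1        48.75        45.0555        45.0555
  2        48.75        41.6409        83.2818
  3        48.75        38.4851       115.4554
  4        48.75        35.5685       142.2740
  5       548.75       370.0311     1,850.1555
  Σ                    530.7811     2,236.2221
Price P = Σ PV = 530.7811.
Macaulay duration = Σ(t·PV) / P = 2,236.2221 / 530.7811 = 4.21308 years.

4.213 years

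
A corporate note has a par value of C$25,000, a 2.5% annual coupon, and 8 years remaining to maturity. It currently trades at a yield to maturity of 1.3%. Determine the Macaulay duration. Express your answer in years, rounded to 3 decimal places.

Periodic yield y = 0.013. Discount each cash flow and weight by its year:
  t   CF        PV=CF/(1+0.013)^t    t·PV
  1       625.00       616.9793       616.9793
  2       625.00       609.0615     1,218.1229
  3       625.00       601.2453     1,803.7358
  4       625.00       593.5294     2,374.1176
  5       625.00       585.9125     2,929.5627
  6       625.00       578.3934     3,470.3605
  7       625.00       570.9708     3,996.7956
  8    25,625.00    23,109.3809   184,875.0473
  Σ                 27,265.4731   201,284.7218
Price P = Σ PV = 27,265.4731.
Macaulay duration = Σ(t·PV) / P = 201,284.7218 / 27,265.4731 = 7.38240 years.

7.382 years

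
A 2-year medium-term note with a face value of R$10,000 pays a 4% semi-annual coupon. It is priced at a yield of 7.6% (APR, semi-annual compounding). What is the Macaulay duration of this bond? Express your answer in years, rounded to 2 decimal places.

1.94 years

Periodic yield y = 0.038. Discount each cash flow and weight by its period:
  t   CF        PV=CF/(1+0.038)^t    t·PV
  1       200.00       192.6782       192.6782
  2       200.00       185.6245       371.2490
  3       200.00       178.8290       536.4870
  4    10,200.00     8,786.3957    35,145.5828
  Σ                  9,343.5274    36,245.9970
Price P = Σ PV = 9,343.5274.
Macaulay duration = Σ(t·PV) / P = 36,245.9970 / 9,343.5274 = 3.87926 half-year periods.
In years: 3.87926 / 2 = 1.93963 years.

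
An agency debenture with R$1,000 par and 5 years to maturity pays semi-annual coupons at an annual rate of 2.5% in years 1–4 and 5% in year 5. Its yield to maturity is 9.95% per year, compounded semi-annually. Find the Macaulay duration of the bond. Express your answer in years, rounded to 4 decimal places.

4.6692 years

Periodic yield y = 0.04975. Discount each cash flow and weight by its period:
  t   CF        PV=CF/(1+0.04975)^t    t·PV
  1        12.50        11.9076        11.9076
  2        12.50        11.3433        22.6865
  3        12.50        10.8057        32.4171
  4        12.50        10.2936        41.1743
  5        12.50         9.8057        49.0287
  6        12.50         9.3410        56.0462
  7        12.50         8.8983        62.2884
  8        12.50         8.4766        67.8130
  9        25.00        16.1498       145.3482
  10    1,025.00       630.7613     6,307.6129
  Σ                    727.7830     6,796.3228
Price P = Σ PV = 727.7830.
Macaulay duration = Σ(t·PV) / P = 6,796.3228 / 727.7830 = 9.33839 half-year periods.
In years: 9.33839 / 2 = 4.66920 years.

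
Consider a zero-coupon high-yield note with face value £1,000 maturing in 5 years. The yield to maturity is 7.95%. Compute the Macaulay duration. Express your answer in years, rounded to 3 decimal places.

5.000 years

A zero-coupon bond has a single cash flow at maturity, so its Macaulay duration equals its maturity: 5 years.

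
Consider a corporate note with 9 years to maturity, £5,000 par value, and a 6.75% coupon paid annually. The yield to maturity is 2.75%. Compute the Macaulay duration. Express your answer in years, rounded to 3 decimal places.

Periodic yield y = 0.0275. Discount each cash flow and weight by its year:
  t   CF        PV=CF/(1+0.0275)^t    t·PV
  1       337.50       328.4672       328.4672
  2       337.50       319.6761       639.3521
  3       337.50       311.1203       933.3608
  4       337.50       302.7934     1,211.1737
  5       337.50       294.6895     1,473.4474
  6       337.50       286.8024     1,720.8145
  7       337.50       279.1264     1,953.8850
  8       337.50       271.6559     2,173.2472
  9     5,337.50     4,181.2045    37,630.8408
  Σ                  6,575.5357    48,064.5886
Price P = Σ PV = 6,575.5357.
Macaulay duration = Σ(t·PV) / P = 48,064.5886 / 6,575.5357 = 7.30961 years.

7.310 years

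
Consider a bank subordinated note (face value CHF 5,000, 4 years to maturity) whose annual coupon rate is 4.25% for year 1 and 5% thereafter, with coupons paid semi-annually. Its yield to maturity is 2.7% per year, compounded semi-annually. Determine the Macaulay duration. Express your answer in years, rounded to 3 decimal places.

3.711 years

Periodic yield y = 0.0135. Discount each cash flow and weight by its period:
  t   CF        PV=CF/(1+0.0135)^t    t·PV
  1       106.25       104.8347       104.8347
  2       106.25       103.4383       206.8766
  3       125.00       120.0712       360.2135
  4       125.00       118.4718       473.8872
  5       125.00       116.8937       584.4687
  6       125.00       115.3367       692.0202
  7       125.00       113.8004       796.6027
  8     5,125.00     4,603.6664    36,829.3312
  Σ                  5,396.5132    40,048.2349
Price P = Σ PV = 5,396.5132.
Macaulay duration = Σ(t·PV) / P = 40,048.2349 / 5,396.5132 = 7.42113 half-year periods.
In years: 7.42113 / 2 = 3.71057 years.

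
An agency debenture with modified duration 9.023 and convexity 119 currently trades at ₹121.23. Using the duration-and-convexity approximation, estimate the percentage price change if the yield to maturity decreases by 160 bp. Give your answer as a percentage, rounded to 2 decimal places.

+15.96%

Duration effect: -D_mod·Δy = -9.023 × (-0.016) = +0.144368
Convexity effect: ½·C·(Δy)² = 0.5 × 119 × (-0.016)² = +0.0152320
ΔP/P ≈ +0.144368 + 0.0152320 = +0.159600
= +15.9600%.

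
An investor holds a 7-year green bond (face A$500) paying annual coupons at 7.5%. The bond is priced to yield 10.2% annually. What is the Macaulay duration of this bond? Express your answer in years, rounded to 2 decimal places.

5.59 years

Periodic yield y = 0.102. Discount each cash flow and weight by its year:
  t   CF        PV=CF/(1+0.102)^t    t·PV
  1        37.50        34.0290        34.0290
  2        37.50        30.8793        61.7587
  3        37.50        28.0212        84.0636
  4        37.50        25.4276       101.7103
  5        37.50        23.0740       115.3701
  6        37.50        20.9383       125.6299
  7       537.50       272.3374     1,906.3619
  Σ                    434.7069     2,428.9234
Price P = Σ PV = 434.7069.
Macaulay duration = Σ(t·PV) / P = 2,428.9234 / 434.7069 = 5.58750 years.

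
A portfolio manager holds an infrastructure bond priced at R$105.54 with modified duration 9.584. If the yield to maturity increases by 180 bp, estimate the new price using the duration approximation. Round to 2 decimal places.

R$87.33

Duration approximation: ΔP/P ≈ -D_mod · Δy = -9.584 × (+0.018) = -0.172512.
New price ≈ 105.54 × (1 - 0.172512) = 87.33308352.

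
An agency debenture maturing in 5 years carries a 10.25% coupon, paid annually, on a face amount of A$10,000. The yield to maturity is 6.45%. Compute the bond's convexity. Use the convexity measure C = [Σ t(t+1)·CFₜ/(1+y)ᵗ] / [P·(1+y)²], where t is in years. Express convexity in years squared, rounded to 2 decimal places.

20.99

With y = 0.0645:
  t   CF        PV=CF/(1+0.0645)^t    t·PV        t(t+1)·PV
  1     1,025.00       962.8934       962.8934       1,925.7868
  2     1,025.00       904.5499     1,809.0998       5,427.2994
  3     1,025.00       849.7416     2,549.2247      10,196.8989
  4     1,025.00       798.2542     3,193.0167      15,965.0836
  5    11,025.00     8,065.8524    40,329.2619     241,975.5714
  Σ                 11,581.2914    48,843.4965     275,490.6401
P = 11,581.2914.
Convexity = Σ t(t+1)·PV / [P·(1+y)²] = 275,490.6401 / (11,581.2914 × 1.133160) = 20.99223.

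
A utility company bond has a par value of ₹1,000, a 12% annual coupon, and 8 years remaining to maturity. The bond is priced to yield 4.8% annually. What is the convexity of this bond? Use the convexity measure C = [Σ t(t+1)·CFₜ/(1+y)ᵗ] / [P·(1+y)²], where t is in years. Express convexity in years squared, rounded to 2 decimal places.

44.02

With y = 0.048:
  t   CF        PV=CF/(1+0.048)^t    t·PV        t(t+1)·PV
  1       120.00       114.5038       114.5038         229.0076
  2       120.00       109.2594       218.5187         655.5562
  3       120.00       104.2551       312.7654       1,251.0615
  4       120.00        99.4801       397.9203       1,989.6016
  5       120.00        94.9237       474.6187       2,847.7121
  6       120.00        90.5761       543.4565       3,804.1956
  7       120.00        86.4276       604.9929       4,839.9435
  8     1,120.00       769.7111     6,157.6890      55,419.2007
  Σ                  1,469.1369     8,824.4653      71,036.2789
P = 1,469.1369.
Convexity = Σ t(t+1)·PV / [P·(1+y)²] = 71,036.2789 / (1,469.1369 × 1.098304) = 44.02460.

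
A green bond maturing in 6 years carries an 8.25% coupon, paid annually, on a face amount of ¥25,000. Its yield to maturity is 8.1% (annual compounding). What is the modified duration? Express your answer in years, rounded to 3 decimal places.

Periodic yield y = 0.081. First find Macaulay duration:
  t   CF        PV=CF/(1+0.081)^t    t·PV
  1     2,062.50     1,907.9556     1,907.9556
  2     2,062.50     1,764.9913     3,529.9826
  3     2,062.50     1,632.7394     4,898.2182
  4     2,062.50     1,510.3972     6,041.5889
  5     2,062.50     1,397.2222     6,986.1112
  6    27,062.50    16,959.5276   101,757.1654
  Σ                 25,172.8333   125,121.0219
P = 25,172.8333; Macaulay duration = 125,121.0219 / 25,172.8333 = 4.97048 years.
Modified duration = D_Mac / (1 + y) = 4.97048 / 1.081 = 4.59804 years.

4.598 years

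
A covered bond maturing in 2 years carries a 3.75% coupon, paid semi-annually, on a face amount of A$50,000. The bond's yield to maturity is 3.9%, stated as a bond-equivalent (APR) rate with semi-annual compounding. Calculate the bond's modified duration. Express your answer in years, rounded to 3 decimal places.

Periodic yield y = 0.0195. First find Macaulay duration:
  t   CF        PV=CF/(1+0.0195)^t    t·PV
  1       937.50       919.5684       919.5684
  2       937.50       901.9798     1,803.9596
  3       937.50       884.7276     2,654.1829
  4    50,937.50    47,150.7609   188,603.0436
  Σ                 49,857.0367   193,980.7545
P = 49,857.0367; Macaulay duration = 193,980.7545 / 49,857.0367 = 3.89074 half-year periods = 1.94537 years.
Modified duration = D_Mac / (1 + y) = 1.94537 / 1.0195 = 1.90816 years.

1.908 years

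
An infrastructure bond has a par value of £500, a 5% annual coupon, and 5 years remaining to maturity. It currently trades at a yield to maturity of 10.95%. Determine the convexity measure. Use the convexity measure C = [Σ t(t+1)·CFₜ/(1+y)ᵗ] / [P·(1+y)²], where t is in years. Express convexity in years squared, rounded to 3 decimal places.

21.010

With y = 0.1095:
  t   CF        PV=CF/(1+0.1095)^t    t·PV        t(t+1)·PV
  1        25.00        22.5327        22.5327          45.0653
  2        25.00        20.3089        40.6177         121.8531
  3        25.00        18.3045        54.9135         219.6541
  4        25.00        16.4980        65.9919         329.9596
  5       525.00       312.2646     1,561.3231       9,367.9384
  Σ                    389.9086     1,745.3789      10,084.4706
P = 389.9086.
Convexity = Σ t(t+1)·PV / [P·(1+y)²] = 10,084.4706 / (389.9086 × 1.230990) = 21.01046.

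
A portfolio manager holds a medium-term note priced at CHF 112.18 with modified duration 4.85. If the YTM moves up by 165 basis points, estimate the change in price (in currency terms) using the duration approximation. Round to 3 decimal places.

Duration approximation: ΔP/P ≈ -D_mod · Δy = -4.85 × (+0.0165) = -0.080025.
ΔP ≈ 112.18 × (-0.080025) = -8.9772045.

-CHF 8.977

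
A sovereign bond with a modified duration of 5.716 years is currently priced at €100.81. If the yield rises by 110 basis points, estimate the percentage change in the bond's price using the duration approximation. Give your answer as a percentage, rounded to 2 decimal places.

-6.29%

Duration approximation: ΔP/P ≈ -D_mod · Δy = -5.716 × (+0.011) = -0.062876.
As a percentage: -6.2876%.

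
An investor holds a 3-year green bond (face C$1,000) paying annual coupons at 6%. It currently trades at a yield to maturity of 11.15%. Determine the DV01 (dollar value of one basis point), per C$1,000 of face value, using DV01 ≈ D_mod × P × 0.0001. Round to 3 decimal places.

C$0.222

Periodic yield y = 0.1115.
  t   CF        PV=CF/(1+0.1115)^t    t·PV
  1        60.00        53.9811        53.9811
  2        60.00        48.5660        97.1320
  3     1,060.00       771.9292     2,315.7876
  Σ                    874.4763     2,466.9007
P = 874.4763; D_Mac = 2.82100 yrs; D_mod = 2.53801 yrs.
DV01 ≈ 2.53801 × 874.4763 × 0.0001 = 0.221943.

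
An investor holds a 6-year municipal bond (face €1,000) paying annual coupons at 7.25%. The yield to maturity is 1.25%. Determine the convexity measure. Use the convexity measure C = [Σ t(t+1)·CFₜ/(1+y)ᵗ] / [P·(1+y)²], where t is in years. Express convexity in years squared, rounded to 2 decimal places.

33.83

With y = 0.0125:
  t   CF        PV=CF/(1+0.0125)^t    t·PV        t(t+1)·PV
  1        72.50        71.6049        71.6049         143.2099
  2        72.50        70.7209       141.4419         424.3256
  3        72.50        69.8478       209.5435         838.1739
  4        72.50        68.9855       275.9420       1,379.7102
  5        72.50        68.1338       340.6692       2,044.0151
  6     1,072.50       995.4676     5,972.8053      41,809.6373
  Σ                  1,344.7606     7,012.0068      46,639.0720
P = 1,344.7606.
Convexity = Σ t(t+1)·PV / [P·(1+y)²] = 46,639.0720 / (1,344.7606 × 1.025156) = 33.83100.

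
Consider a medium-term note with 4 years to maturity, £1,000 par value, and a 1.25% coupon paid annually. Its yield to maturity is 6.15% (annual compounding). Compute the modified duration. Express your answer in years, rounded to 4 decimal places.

Periodic yield y = 0.0615. First find Macaulay duration:
  t   CF        PV=CF/(1+0.0615)^t    t·PV
  1        12.50        11.7758        11.7758
  2        12.50        11.0935        22.1871
  3        12.50        10.4508        31.3524
  4     1,012.50       797.4713     3,189.8850
  Σ                    830.7914     3,255.2003
P = 830.7914; Macaulay duration = 3,255.2003 / 830.7914 = 3.91819 years.
Modified duration = D_Mac / (1 + y) = 3.91819 / 1.0615 = 3.69118 years.

3.6912 years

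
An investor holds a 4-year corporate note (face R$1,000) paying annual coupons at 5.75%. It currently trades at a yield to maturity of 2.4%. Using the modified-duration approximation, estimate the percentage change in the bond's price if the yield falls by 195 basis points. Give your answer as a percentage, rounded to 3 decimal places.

Periodic yield y = 0.024. Modified duration first:
  t   CF        PV=CF/(1+0.024)^t    t·PV
  1        57.50        56.1523        56.1523
  2        57.50        54.8363       109.6725
  3        57.50        53.5510       160.6531
  4     1,057.50       961.7906     3,847.1626
  Σ                  1,126.3303     4,173.6406
P = 1,126.3303; D_Mac = 3.70552 yrs; D_mod = 3.70552/(1+0.024) = 3.61867 yrs.
ΔP/P ≈ -D_mod · Δy = -3.61867 × (-0.0195) = +0.070564 = +7.0564%.

+7.056%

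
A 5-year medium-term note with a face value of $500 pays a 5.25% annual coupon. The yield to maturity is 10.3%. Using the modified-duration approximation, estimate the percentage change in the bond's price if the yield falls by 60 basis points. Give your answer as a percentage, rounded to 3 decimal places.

Periodic yield y = 0.103. Modified duration first:
  t   CF        PV=CF/(1+0.103)^t    t·PV
  1        26.25        23.7987        23.7987
  2        26.25        21.5764        43.1527
  3        26.25        19.5615        58.6846
  4        26.25        17.7348        70.9394
  5       526.25       322.3403     1,611.7013
  Σ                    405.0117     1,808.2767
P = 405.0117; D_Mac = 4.46475 yrs; D_mod = 4.46475/(1+0.103) = 4.04783 yrs.
ΔP/P ≈ -D_mod · Δy = -4.04783 × (-0.006) = +0.024287 = +2.4287%.

+2.429%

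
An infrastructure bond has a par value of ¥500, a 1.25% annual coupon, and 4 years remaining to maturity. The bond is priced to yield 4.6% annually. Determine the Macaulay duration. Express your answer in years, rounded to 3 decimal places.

Periodic yield y = 0.046. Discount each cash flow and weight by its year:
  t   CF        PV=CF/(1+0.046)^t    t·PV
  1         6.25         5.9751         5.9751
  2         6.25         5.7124        11.4247
  3         6.25         5.4612        16.3835
  4       506.25       422.9006     1,691.6024
  Σ                    440.0493     1,725.3858
Price P = Σ PV = 440.0493.
Macaulay duration = Σ(t·PV) / P = 1,725.3858 / 440.0493 = 3.92089 years.

3.921 years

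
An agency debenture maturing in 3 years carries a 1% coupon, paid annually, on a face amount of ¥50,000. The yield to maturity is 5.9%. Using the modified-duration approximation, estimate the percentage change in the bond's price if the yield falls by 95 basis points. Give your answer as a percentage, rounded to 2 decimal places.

Periodic yield y = 0.059. Modified duration first:
  t   CF        PV=CF/(1+0.059)^t    t·PV
  1       500.00       472.1435       472.1435
  2       500.00       445.8390       891.6781
  3    50,500.00    42,521.0028   127,563.0083
  Σ                 43,438.9853   128,926.8299
P = 43,438.9853; D_Mac = 2.96800 yrs; D_mod = 2.96800/(1+0.059) = 2.80264 yrs.
ΔP/P ≈ -D_mod · Δy = -2.80264 × (-0.0095) = +0.026625 = +2.6625%.

+2.66%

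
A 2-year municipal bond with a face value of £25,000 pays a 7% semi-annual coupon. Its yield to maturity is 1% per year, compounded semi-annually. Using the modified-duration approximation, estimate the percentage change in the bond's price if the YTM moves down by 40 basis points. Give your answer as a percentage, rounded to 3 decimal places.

Periodic yield y = 0.005. Modified duration first:
  t   CF        PV=CF/(1+0.005)^t    t·PV
  1       875.00       870.6468       870.6468
  2       875.00       866.3152     1,732.6304
  3       875.00       862.0052     2,586.0155
  4    25,875.00    25,363.9046   101,455.6185
  Σ                 27,962.8717   106,644.9111
P = 27,962.8717; D_Mac = 3.81380 half-year periods = 1.90690 yrs; D_mod = 1.90690/(1+0.005) = 1.89741 yrs.
ΔP/P ≈ -D_mod · Δy = -1.89741 × (-0.004) = +0.007590 = +0.7590%.

+0.759%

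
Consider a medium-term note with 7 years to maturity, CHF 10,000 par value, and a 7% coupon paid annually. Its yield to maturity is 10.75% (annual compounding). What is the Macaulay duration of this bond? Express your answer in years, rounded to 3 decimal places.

Periodic yield y = 0.1075. Discount each cash flow and weight by its year:
  t   CF        PV=CF/(1+0.1075)^t    t·PV
  1       700.00       632.0542       632.0542
  2       700.00       570.7035     1,141.4071
  3       700.00       515.3079     1,545.9238
  4       700.00       465.2893     1,861.1574
  5       700.00       420.1258     2,100.6291
  6       700.00       379.3461     2,276.0766
  7    10,700.00     5,235.7347    36,650.1430
  Σ                  8,218.5616    46,207.3911
Price P = Σ PV = 8,218.5616.
Macaulay duration = Σ(t·PV) / P = 46,207.3911 / 8,218.5616 = 5.62232 years.

5.622 years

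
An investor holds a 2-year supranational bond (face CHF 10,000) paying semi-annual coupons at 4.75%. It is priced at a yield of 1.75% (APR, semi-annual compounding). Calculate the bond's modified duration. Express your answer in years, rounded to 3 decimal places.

Periodic yield y = 0.00875. First find Macaulay duration:
  t   CF        PV=CF/(1+0.00875)^t    t·PV
  1       237.50       235.4399       235.4399
  2       237.50       233.3977       466.7953
  3       237.50       231.3732       694.1195
  4    10,237.50     9,886.8905    39,547.5620
  Σ                 10,587.1012    40,943.9167
P = 10,587.1012; Macaulay duration = 40,943.9167 / 10,587.1012 = 3.86734 half-year periods = 1.93367 years.
Modified duration = D_Mac / (1 + y) = 1.93367 / 1.00875 = 1.91690 years.

1.917 years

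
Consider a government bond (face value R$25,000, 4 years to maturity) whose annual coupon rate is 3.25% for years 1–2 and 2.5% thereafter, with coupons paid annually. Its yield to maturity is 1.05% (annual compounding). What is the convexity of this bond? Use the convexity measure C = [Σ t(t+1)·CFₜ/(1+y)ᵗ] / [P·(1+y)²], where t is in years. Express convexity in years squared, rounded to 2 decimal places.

18.47

With y = 0.0105:
  t   CF        PV=CF/(1+0.0105)^t    t·PV        t(t+1)·PV
  1       812.50       804.0574       804.0574       1,608.1148
  2       812.50       795.7025     1,591.4050       4,774.2151
  3       625.00       605.7188     1,817.1564       7,268.6258
  4    25,625.00    24,576.4190    98,305.6760     491,528.3800
  Σ                 26,781.8977   102,518.2949     505,179.3357
P = 26,781.8977.
Convexity = Σ t(t+1)·PV / [P·(1+y)²] = 505,179.3357 / (26,781.8977 × 1.021110) = 18.47275.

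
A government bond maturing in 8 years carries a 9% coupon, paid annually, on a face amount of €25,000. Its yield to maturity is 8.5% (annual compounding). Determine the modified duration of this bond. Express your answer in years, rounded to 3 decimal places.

5.588 years

Periodic yield y = 0.085. First find Macaulay duration:
  t   CF        PV=CF/(1+0.085)^t    t·PV
  1     2,250.00     2,073.7327     2,073.7327
  2     2,250.00     1,911.2744     3,822.5488
  3     2,250.00     1,761.5432     5,284.6297
  4     2,250.00     1,623.5421     6,494.1686
  5     2,250.00     1,496.3522     7,481.7610
  6     2,250.00     1,379.1265     8,274.7587
  7     2,250.00     1,271.0843     8,897.5900
  8    27,250.00    14,188.2425   113,505.9396
  Σ                 25,704.8979   155,835.1291
P = 25,704.8979; Macaulay duration = 155,835.1291 / 25,704.8979 = 6.06247 years.
Modified duration = D_Mac / (1 + y) = 6.06247 / 1.085 = 5.58753 years.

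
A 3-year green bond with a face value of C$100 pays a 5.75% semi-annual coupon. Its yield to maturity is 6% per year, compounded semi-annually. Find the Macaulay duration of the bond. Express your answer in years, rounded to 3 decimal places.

2.797 years

Periodic yield y = 0.03. Discount each cash flow and weight by its period:
  t   CF        PV=CF/(1+0.03)^t    t·PV
  1        2.875         2.7913         2.7913
  2        2.875         2.7100         5.4199
  3        2.875         2.6310         7.8931
  4        2.875         2.5544        10.2176
  5        2.875         2.4800        12.4000
  6      102.875        86.1562       516.9372
  Σ                     99.3229       555.6590
Price P = Σ PV = 99.3229.
Macaulay duration = Σ(t·PV) / P = 555.6590 / 99.3229 = 5.59447 half-year periods.
In years: 5.59447 / 2 = 2.79724 years.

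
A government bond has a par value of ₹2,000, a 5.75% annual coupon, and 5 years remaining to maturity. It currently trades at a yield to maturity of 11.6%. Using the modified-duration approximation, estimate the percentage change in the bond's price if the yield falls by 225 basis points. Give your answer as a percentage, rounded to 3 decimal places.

+8.891%

Periodic yield y = 0.116. Modified duration first:
  t   CF        PV=CF/(1+0.116)^t    t·PV
  1       115.00       103.0466       103.0466
  2       115.00        92.3357       184.6713
  3       115.00        82.7380       248.2141
  4       115.00        74.1380       296.5521
  5     2,115.00     1,221.7698     6,108.8492
  Σ                  1,574.0282     6,941.3334
P = 1,574.0282; D_Mac = 4.40992 yrs; D_mod = 4.40992/(1+0.116) = 3.95154 yrs.
ΔP/P ≈ -D_mod · Δy = -3.95154 × (-0.0225) = +0.088910 = +8.8910%.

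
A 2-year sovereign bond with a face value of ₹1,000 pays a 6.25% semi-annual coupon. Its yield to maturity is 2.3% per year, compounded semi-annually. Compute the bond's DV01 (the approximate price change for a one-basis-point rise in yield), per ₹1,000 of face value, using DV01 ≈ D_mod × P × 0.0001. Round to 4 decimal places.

₹0.2038

Periodic yield y = 0.0115.
  t   CF        PV=CF/(1+0.0115)^t    t·PV
  1        31.25        30.8947        30.8947
  2        31.25        30.5435        61.0869
  3        31.25        30.1962        90.5886
  4     1,031.25       985.1456     3,940.5823
  Σ                  1,076.7800     4,123.1526
P = 1,076.7800; D_Mac = 3.82915 half-year periods = 1.91458 yrs; D_mod = 1.89281 yrs.
DV01 ≈ 1.89281 × 1,076.7800 × 0.0001 = 0.203814.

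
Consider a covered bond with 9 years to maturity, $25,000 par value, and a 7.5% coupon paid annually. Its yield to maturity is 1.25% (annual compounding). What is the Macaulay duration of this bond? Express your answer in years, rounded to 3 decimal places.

Periodic yield y = 0.0125. Discount each cash flow and weight by its year:
  t   CF        PV=CF/(1+0.0125)^t    t·PV
  1     1,875.00     1,851.8519     1,851.8519
  2     1,875.00     1,828.9895     3,657.9790
  3     1,875.00     1,806.4094     5,419.2281
  4     1,875.00     1,784.1080     7,136.4321
  5     1,875.00     1,762.0820     8,810.4100
  6     1,875.00     1,740.3279    10,441.9674
  7     1,875.00     1,718.8424    12,031.8965
  8     1,875.00     1,697.6221    13,580.9767
  9    26,875.00    24,032.1810   216,289.6288
  Σ                 38,222.4140   279,220.3704
Price P = Σ PV = 38,222.4140.
Macaulay duration = Σ(t·PV) / P = 279,220.3704 / 38,222.4140 = 7.30515 years.

7.305 years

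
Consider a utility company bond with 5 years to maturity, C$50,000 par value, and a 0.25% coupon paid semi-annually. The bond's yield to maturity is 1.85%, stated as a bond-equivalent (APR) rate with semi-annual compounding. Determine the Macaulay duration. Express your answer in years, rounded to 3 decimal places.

Periodic yield y = 0.00925. Discount each cash flow and weight by its period:
  t   CF        PV=CF/(1+0.00925)^t    t·PV
  1        62.50        61.9272        61.9272
  2        62.50        61.3596       122.7192
  3        62.50        60.7972       182.3917
  4        62.50        60.2400       240.9600
  5        62.50        59.6879       298.4395
  6        62.50        59.1408       354.8450
  7        62.50        58.5988       410.1916
  8        62.50        58.0617       464.4938
  9        62.50        57.5296       517.7662
  10   50,062.50    45,658.8483   456,588.4830
  Σ                 46,196.1911   459,242.2171
Price P = Σ PV = 46,196.1911.
Macaulay duration = Σ(t·PV) / P = 459,242.2171 / 46,196.1911 = 9.94113 half-year periods.
In years: 9.94113 / 2 = 4.97056 years.

4.971 years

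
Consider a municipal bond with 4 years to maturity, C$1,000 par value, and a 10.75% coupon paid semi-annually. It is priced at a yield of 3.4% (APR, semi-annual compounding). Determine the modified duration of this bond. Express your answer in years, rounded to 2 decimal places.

3.38 years

Periodic yield y = 0.017. First find Macaulay duration:
  t   CF        PV=CF/(1+0.017)^t    t·PV
  1        53.75        52.8515        52.8515
  2        53.75        51.9681       103.9361
  3        53.75        51.0994       153.2981
  4        53.75        50.2452       200.9808
  5        53.75        49.4053       247.0266
  6        53.75        48.5795       291.4768
  7        53.75        47.7674       334.3720
  8     1,053.75       920.8099     7,366.4789
  Σ                  1,272.7263     8,750.4209
P = 1,272.7263; Macaulay duration = 8,750.4209 / 1,272.7263 = 6.87534 half-year periods = 3.43767 years.
Modified duration = D_Mac / (1 + y) = 3.43767 / 1.017 = 3.38020 years.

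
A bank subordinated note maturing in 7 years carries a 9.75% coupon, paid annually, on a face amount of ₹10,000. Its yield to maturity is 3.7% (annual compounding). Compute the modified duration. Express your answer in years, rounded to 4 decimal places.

Periodic yield y = 0.037. First find Macaulay duration:
  t   CF        PV=CF/(1+0.037)^t    t·PV
  1       975.00       940.2122       940.2122
  2       975.00       906.6655     1,813.3311
  3       975.00       874.3158     2,622.9475
  4       975.00       843.1204     3,372.4815
  5       975.00       813.0380     4,065.1899
  6       975.00       784.0289     4,704.1735
  7    10,975.00     8,510.4639    59,573.2473
  Σ                 13,671.8447    77,091.5830
P = 13,671.8447; Macaulay duration = 77,091.5830 / 13,671.8447 = 5.63871 years.
Modified duration = D_Mac / (1 + y) = 5.63871 / 1.037 = 5.43752 years.

5.4375 years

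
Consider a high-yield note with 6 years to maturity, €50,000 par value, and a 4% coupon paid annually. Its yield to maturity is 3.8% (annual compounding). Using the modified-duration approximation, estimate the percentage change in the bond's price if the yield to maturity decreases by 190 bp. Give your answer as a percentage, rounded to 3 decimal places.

Periodic yield y = 0.038. Modified duration first:
  t   CF        PV=CF/(1+0.038)^t    t·PV
  1     2,000.00     1,926.7823     1,926.7823
  2     2,000.00     1,856.2450     3,712.4899
  3     2,000.00     1,788.2899     5,364.8698
  4     2,000.00     1,722.8227     6,891.2907
  5     2,000.00     1,659.7521     8,298.7605
  6    52,000.00    41,573.7521   249,442.5129
  Σ                 50,527.6441   275,636.7062
P = 50,527.6441; D_Mac = 5.45517 yrs; D_mod = 5.45517/(1+0.038) = 5.25546 yrs.
ΔP/P ≈ -D_mod · Δy = -5.25546 × (-0.019) = +0.099854 = +9.9854%.

+9.985%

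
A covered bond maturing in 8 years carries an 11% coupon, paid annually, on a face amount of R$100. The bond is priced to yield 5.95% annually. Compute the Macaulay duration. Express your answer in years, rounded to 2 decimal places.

6.02 years

Periodic yield y = 0.0595. Discount each cash flow and weight by its year:
  t   CF        PV=CF/(1+0.0595)^t    t·PV
  1        11.00        10.3823        10.3823
  2        11.00         9.7992        19.5984
  3        11.00         9.2489        27.7467
  4        11.00         8.7295        34.9180
  5        11.00         8.2393        41.1963
  6        11.00         7.7765        46.6593
  7        11.00         7.3398        51.3788
  8       111.00        69.9061       559.2491
  Σ                    131.4216       791.1287
Price P = Σ PV = 131.4216.
Macaulay duration = Σ(t·PV) / P = 791.1287 / 131.4216 = 6.01978 years.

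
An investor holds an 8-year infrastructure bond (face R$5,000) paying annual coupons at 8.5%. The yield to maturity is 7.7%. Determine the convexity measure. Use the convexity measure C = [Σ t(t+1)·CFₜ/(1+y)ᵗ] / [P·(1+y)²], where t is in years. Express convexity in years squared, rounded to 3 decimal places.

With y = 0.077:
  t   CF        PV=CF/(1+0.077)^t    t·PV        t(t+1)·PV
  1       425.00       394.6147       394.6147         789.2293
  2       425.00       366.4017       732.8035       2,198.4104
  3       425.00       340.2059     1,020.6177       4,082.4706
  4       425.00       315.8829     1,263.5316       6,317.6580
  5       425.00       293.2989     1,466.4944       8,798.9666
  6       425.00       272.3295     1,633.9771      11,437.8396
  7       425.00       252.8593     1,770.0154      14,160.1233
  8     5,425.00     2,996.9129    23,975.3029     215,777.7263
  Σ                  5,232.5058    32,257.3572     263,562.4241
P = 5,232.5058.
Convexity = Σ t(t+1)·PV / [P·(1+y)²] = 263,562.4241 / (5,232.5058 × 1.159929) = 43.42525.

43.425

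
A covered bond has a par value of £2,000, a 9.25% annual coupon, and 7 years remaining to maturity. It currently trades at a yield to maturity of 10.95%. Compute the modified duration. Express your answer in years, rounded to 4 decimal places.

4.8494 years

Periodic yield y = 0.1095. First find Macaulay duration:
  t   CF        PV=CF/(1+0.1095)^t    t·PV
  1       185.00       166.7418       166.7418
  2       185.00       150.2855       300.5710
  3       185.00       135.4534       406.3601
  4       185.00       122.0851       488.3402
  5       185.00       110.0361       550.1805
  6       185.00        99.1763       595.0578
  7     2,185.00     1,055.7481     7,390.2365
  Σ                  1,839.5262     9,897.4879
P = 1,839.5262; Macaulay duration = 9,897.4879 / 1,839.5262 = 5.38046 years.
Modified duration = D_Mac / (1 + y) = 5.38046 / 1.1095 = 4.84944 years.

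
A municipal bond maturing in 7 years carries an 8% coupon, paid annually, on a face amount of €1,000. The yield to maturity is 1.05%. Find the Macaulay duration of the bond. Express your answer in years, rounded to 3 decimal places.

5.886 years

Periodic yield y = 0.0105. Discount each cash flow and weight by its year:
  t   CF        PV=CF/(1+0.0105)^t    t·PV
  1        80.00        79.1687        79.1687
  2        80.00        78.3461       156.6922
  3        80.00        77.5320       232.5960
  4        80.00        76.7264       306.9055
  5        80.00        75.9291       379.6456
  6        80.00        75.1402       450.8409
  7     1,080.00     1,003.8516     7,026.9614
  Σ                  1,466.6941     8,632.8105
Price P = Σ PV = 1,466.6941.
Macaulay duration = Σ(t·PV) / P = 8,632.8105 / 1,466.6941 = 5.88590 years.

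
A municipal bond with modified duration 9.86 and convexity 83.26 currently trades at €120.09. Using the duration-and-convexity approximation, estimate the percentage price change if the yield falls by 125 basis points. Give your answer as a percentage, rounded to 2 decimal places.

Duration effect: -D_mod·Δy = -9.86 × (-0.0125) = +0.123250
Convexity effect: ½·C·(Δy)² = 0.5 × 83.26 × (-0.0125)² = +0.0065046875
ΔP/P ≈ +0.123250 + 0.0065046875 = +0.1297546875
= +12.97546875%.

+12.98%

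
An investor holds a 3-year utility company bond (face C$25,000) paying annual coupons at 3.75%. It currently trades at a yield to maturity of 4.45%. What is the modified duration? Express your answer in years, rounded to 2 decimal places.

Periodic yield y = 0.0445. First find Macaulay duration:
  t   CF        PV=CF/(1+0.0445)^t    t·PV
  1       937.50       897.5586       897.5586
  2       937.50       859.3189     1,718.6379
  3    25,937.50    22,761.5997    68,284.7991
  Σ                 24,518.4773    70,900.9956
P = 24,518.4773; Macaulay duration = 70,900.9956 / 24,518.4773 = 2.89174 years.
Modified duration = D_Mac / (1 + y) = 2.89174 / 1.0445 = 2.76854 years.

2.77 years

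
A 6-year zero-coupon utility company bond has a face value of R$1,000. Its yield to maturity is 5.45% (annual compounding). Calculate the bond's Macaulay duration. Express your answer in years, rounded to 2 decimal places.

A zero-coupon bond has a single cash flow at maturity, so its Macaulay duration equals its maturity: 6 years.

6.00 years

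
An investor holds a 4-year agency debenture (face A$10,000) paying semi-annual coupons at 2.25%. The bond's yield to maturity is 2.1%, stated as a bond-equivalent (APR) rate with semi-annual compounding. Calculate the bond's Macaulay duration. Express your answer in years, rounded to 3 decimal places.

Periodic yield y = 0.0105. Discount each cash flow and weight by its period:
  t   CF        PV=CF/(1+0.0105)^t    t·PV
  1       112.50       111.3310       111.3310
  2       112.50       110.1742       220.3484
  3       112.50       109.0294       327.0882
  4       112.50       107.8965       431.5859
  5       112.50       106.7753       533.8767
  6       112.50       105.6658       633.9950
  7       112.50       104.5679       731.9752
  8    10,112.50     9,301.8213    74,414.5704
  Σ                 10,057.2614    77,404.7707
Price P = Σ PV = 10,057.2614.
Macaulay duration = Σ(t·PV) / P = 77,404.7707 / 10,057.2614 = 7.69641 half-year periods.
In years: 7.69641 / 2 = 3.84820 years.

3.848 years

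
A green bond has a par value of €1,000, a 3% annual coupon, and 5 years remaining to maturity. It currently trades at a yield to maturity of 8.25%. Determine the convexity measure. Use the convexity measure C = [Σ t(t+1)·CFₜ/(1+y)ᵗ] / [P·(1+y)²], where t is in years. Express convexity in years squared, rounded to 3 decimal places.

23.409

With y = 0.0825:
  t   CF        PV=CF/(1+0.0825)^t    t·PV        t(t+1)·PV
  1        30.00        27.7136        27.7136          55.4273
  2        30.00        25.6015        51.2030         153.6090
  3        30.00        23.6503        70.9510         283.8042
  4        30.00        21.8479        87.3916         436.9579
  5     1,030.00       692.9433     3,464.7165      20,788.2990
  Σ                    791.7567     3,701.9758      21,718.0974
P = 791.7567.
Convexity = Σ t(t+1)·PV / [P·(1+y)²] = 21,718.0974 / (791.7567 × 1.171806) = 23.40853.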